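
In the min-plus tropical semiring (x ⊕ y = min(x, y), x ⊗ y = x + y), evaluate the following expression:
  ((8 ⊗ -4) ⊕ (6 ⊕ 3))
((8 ⊗ -4) ⊕ (6 ⊕ 3)) = 3

Expand innermost to outermost. Recall ⊕ takes the minimum of its arguments and ⊗ takes their sum. Working out the expression ((8 ⊗ -4) ⊕ (6 ⊕ 3)) gives 3.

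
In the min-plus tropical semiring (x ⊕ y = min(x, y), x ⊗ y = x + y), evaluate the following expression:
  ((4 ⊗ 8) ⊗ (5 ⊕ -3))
((4 ⊗ 8) ⊗ (5 ⊕ -3)) = 9

Expand innermost to outermost. Recall ⊕ takes the minimum of its arguments and ⊗ takes their sum. Working out the expression ((4 ⊗ 8) ⊗ (5 ⊕ -3)) gives 9.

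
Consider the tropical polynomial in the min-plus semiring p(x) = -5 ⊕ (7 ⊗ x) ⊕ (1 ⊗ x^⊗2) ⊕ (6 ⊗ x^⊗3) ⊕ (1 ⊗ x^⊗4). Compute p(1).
p(1) = -5

A tropical monomial a ⊗ x^⊗i evaluates to a + i · x. Evaluating each term at x = 1:
  Term 0 contributes -5 + 0 · 1 = -5
  Term 1 contributes 7 + 1 · 1 = 8
  Term 2 contributes 1 + 2 · 1 = 3
  Term 3 contributes 6 + 3 · 1 = 9
  Term 4 contributes 1 + 4 · 1 = 5
p(1) = ⊕ of these = min[-5, 8, 3, 9, 5] = -5.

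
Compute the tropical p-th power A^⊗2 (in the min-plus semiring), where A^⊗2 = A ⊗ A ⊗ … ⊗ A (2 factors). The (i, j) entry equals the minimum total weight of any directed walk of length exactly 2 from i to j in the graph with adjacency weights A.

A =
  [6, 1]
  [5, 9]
A^⊗2 =
  [6, 7]
  [11, 6]

Each entry (A^⊗2)_ij equals the minimum over all length-2 walks i = v_0 → v_1 → … → v_2 = j of Σ_t A[v_t][v_{t+1}]. For example, for (i, j) = (0, 1) we minimise over 2 possible intermediate vertex sequences; the minimum is 7, attained along the walk 0 → 0 → 1.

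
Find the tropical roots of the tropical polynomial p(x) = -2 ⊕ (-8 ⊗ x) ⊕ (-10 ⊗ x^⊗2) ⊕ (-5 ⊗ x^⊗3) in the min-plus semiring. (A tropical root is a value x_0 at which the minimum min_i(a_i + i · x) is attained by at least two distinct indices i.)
Roots: {-5, 2, 6}

Each tropical root is a break point of the lower envelope of the lines y = a_i + i · x (there are 4 lines, with slopes 0, 1, ..., 3). Only the lines that attain the minimum somewhere contribute to roots; other lines are dominated. Here the surviving (envelope) indices are i = 3, i = 2, i = 1, i = 0.
Intersections between consecutive envelope lines give the roots: for adjacent envelope indices i < j the intersection is x = (a_i − a_j) / (j − i). Reading off the sorted break points: {-5, 2, 6}.
Verification: at each break x_0, at least two indices attain the minimum of min_i(a_i + i · x_0).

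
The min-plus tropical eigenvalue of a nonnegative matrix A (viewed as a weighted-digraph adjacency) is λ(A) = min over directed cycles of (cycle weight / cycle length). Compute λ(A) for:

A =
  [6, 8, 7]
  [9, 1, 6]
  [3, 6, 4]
λ(A) = 1

Enumerate directed cycles and compute their means (weight / length). Sample:
  cycle 0 → 0: weight = 6, length = 1, mean = 6/1 ≈ 6.000
  cycle 1 → 1: weight = 1, length = 1, mean = 1/1 ≈ 1.000
  cycle 2 → 2: weight = 4, length = 1, mean = 4/1 ≈ 4.000
  cycle 0 → 1 → 0: weight = 17, length = 2, mean = 17/2 ≈ 8.500
  cycle 0 → 2 → 0: weight = 10, length = 2, mean = 10/2 ≈ 5.000
  cycle 1 → 0 → 1: weight = 17, length = 2, mean = 17/2 ≈ 8.500
Minimum mean = 1.000, attained e.g. along the cycle 1 → 1 with weight 1 and length 1. So λ(A) = 1/1 = 1.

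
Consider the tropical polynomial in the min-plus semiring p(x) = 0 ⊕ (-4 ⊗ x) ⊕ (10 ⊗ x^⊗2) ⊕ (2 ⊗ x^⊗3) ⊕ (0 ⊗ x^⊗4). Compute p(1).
p(1) = -3

A tropical monomial a ⊗ x^⊗i evaluates to a + i · x. Evaluating each term at x = 1:
  Term 0 contributes 0 + 0 · 1 = 0
  Term 1 contributes -4 + 1 · 1 = -3
  Term 2 contributes 10 + 2 · 1 = 12
  Term 3 contributes 2 + 3 · 1 = 5
  Term 4 contributes 0 + 4 · 1 = 4
p(1) = ⊕ of these = min[0, -3, 12, 5, 4] = -3.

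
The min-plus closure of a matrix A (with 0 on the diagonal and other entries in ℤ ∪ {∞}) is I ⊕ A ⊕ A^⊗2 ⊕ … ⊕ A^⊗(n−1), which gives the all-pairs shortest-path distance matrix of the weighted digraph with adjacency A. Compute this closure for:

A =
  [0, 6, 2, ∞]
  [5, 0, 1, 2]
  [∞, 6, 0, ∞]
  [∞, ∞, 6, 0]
Closure =
  [0, 6, 2, 8]
  [5, 0, 1, 2]
  [11, 6, 0, 8]
  [17, 12, 6, 0]

This is the Floyd-Warshall all-pairs shortest-path computation. For each intermediate vertex k = 0, 1, …, 3, update dist[i][j] ← min(dist[i][j], dist[i][k] + dist[k][j]). The final matrix gives, for each (i, j), the minimum total weight of any directed path from i to j (possibly empty when i = j).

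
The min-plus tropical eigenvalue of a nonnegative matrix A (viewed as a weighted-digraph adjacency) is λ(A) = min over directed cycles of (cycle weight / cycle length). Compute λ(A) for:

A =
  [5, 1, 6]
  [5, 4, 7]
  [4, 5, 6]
λ(A) = 3

Enumerate directed cycles and compute their means (weight / length). Sample:
  cycle 0 → 0: weight = 5, length = 1, mean = 5/1 ≈ 5.000
  cycle 1 → 1: weight = 4, length = 1, mean = 4/1 ≈ 4.000
  cycle 2 → 2: weight = 6, length = 1, mean = 6/1 ≈ 6.000
  cycle 0 → 1 → 0: weight = 6, length = 2, mean = 6/2 ≈ 3.000
  cycle 0 → 2 → 0: weight = 10, length = 2, mean = 10/2 ≈ 5.000
  cycle 1 → 0 → 1: weight = 6, length = 2, mean = 6/2 ≈ 3.000
Minimum mean = 3.000, attained e.g. along the cycle 0 → 1 → 0 with weight 6 and length 2. So λ(A) = 6/2 = 3.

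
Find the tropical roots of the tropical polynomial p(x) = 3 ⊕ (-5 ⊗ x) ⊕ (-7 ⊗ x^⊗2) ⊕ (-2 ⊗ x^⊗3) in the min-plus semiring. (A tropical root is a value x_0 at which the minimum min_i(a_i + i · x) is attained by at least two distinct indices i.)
Roots: {-5, 2, 8}

Each tropical root is a break point of the lower envelope of the lines y = a_i + i · x (there are 4 lines, with slopes 0, 1, ..., 3). Only the lines that attain the minimum somewhere contribute to roots; other lines are dominated. Here the surviving (envelope) indices are i = 3, i = 2, i = 1, i = 0.
Intersections between consecutive envelope lines give the roots: for adjacent envelope indices i < j the intersection is x = (a_i − a_j) / (j − i). Reading off the sorted break points: {-5, 2, 8}.
Verification: at each break x_0, at least two indices attain the minimum of min_i(a_i + i · x_0).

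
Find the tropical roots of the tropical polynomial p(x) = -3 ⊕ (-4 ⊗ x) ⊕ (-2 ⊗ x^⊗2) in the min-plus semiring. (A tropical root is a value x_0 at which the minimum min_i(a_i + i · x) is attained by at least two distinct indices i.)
Roots: {-2, 1}

Each tropical root is a break point of the lower envelope of the lines y = a_i + i · x (there are 3 lines, with slopes 0, 1, ..., 2). Only the lines that attain the minimum somewhere contribute to roots; other lines are dominated. Here the surviving (envelope) indices are i = 2, i = 1, i = 0.
Intersections between consecutive envelope lines give the roots: for adjacent envelope indices i < j the intersection is x = (a_i − a_j) / (j − i). Reading off the sorted break points: {-2, 1}.
Verification: at each break x_0, at least two indices attain the minimum of min_i(a_i + i · x_0).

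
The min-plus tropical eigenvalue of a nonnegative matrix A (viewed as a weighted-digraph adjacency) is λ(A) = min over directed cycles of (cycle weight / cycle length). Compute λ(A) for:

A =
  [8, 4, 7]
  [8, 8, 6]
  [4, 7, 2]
λ(A) = 2

Enumerate directed cycles and compute their means (weight / length). Sample:
  cycle 0 → 0: weight = 8, length = 1, mean = 8/1 ≈ 8.000
  cycle 1 → 1: weight = 8, length = 1, mean = 8/1 ≈ 8.000
  cycle 2 → 2: weight = 2, length = 1, mean = 2/1 ≈ 2.000
  cycle 0 → 1 → 0: weight = 12, length = 2, mean = 12/2 ≈ 6.000
  cycle 0 → 2 → 0: weight = 11, length = 2, mean = 11/2 ≈ 5.500
  cycle 1 → 0 → 1: weight = 12, length = 2, mean = 12/2 ≈ 6.000
Minimum mean = 2.000, attained e.g. along the cycle 2 → 2 with weight 2 and length 1. So λ(A) = 2/1 = 2.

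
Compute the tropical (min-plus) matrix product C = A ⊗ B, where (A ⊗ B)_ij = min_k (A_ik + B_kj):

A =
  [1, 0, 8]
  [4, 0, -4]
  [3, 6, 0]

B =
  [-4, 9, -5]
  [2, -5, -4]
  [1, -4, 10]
A ⊗ B =
  [-3, -5, -4]
  [-3, -8, -4]
  [-1, -4, -2]

Apply the min-plus product entry-by-entry:
  C[0][0] = min over k of (A[0][0] + B[0][0] = 1 + -4 = -3, A[0][1] + B[1][0] = 0 + 2 = 2, A[0][2] + B[2][0] = 8 + 1 = 9) = -3 (attained at k = 0)
  C[0][1] = min over k of (A[0][0] + B[0][1] = 1 + 9 = 10, A[0][1] + B[1][1] = 0 + -5 = -5, A[0][2] + B[2][1] = 8 + -4 = 4) = -5 (attained at k = 1)
  C[0][2] = min over k of (A[0][0] + B[0][2] = 1 + -5 = -4, A[0][1] + B[1][2] = 0 + -4 = -4, A[0][2] + B[2][2] = 8 + 10 = 18) = -4 (attained at k = 0)
  C[1][0] = min over k of (A[1][0] + B[0][0] = 4 + -4 = 0, A[1][1] + B[1][0] = 0 + 2 = 2, A[1][2] + B[2][0] = -4 + 1 = -3) = -3 (attained at k = 2)
  C[1][1] = min over k of (A[1][0] + B[0][1] = 4 + 9 = 13, A[1][1] + B[1][1] = 0 + -5 = -5, A[1][2] + B[2][1] = -4 + -4 = -8) = -8 (attained at k = 2)
  C[1][2] = min over k of (A[1][0] + B[0][2] = 4 + -5 = -1, A[1][1] + B[1][2] = 0 + -4 = -4, A[1][2] + B[2][2] = -4 + 10 = 6) = -4 (attained at k = 1)
  C[2][0] = min over k of (A[2][0] + B[0][0] = 3 + -4 = -1, A[2][1] + B[1][0] = 6 + 2 = 8, A[2][2] + B[2][0] = 0 + 1 = 1) = -1 (attained at k = 0)
  C[2][1] = min over k of (A[2][0] + B[0][1] = 3 + 9 = 12, A[2][1] + B[1][1] = 6 + -5 = 1, A[2][2] + B[2][1] = 0 + -4 = -4) = -4 (attained at k = 2)
  C[2][2] = min over k of (A[2][0] + B[0][2] = 3 + -5 = -2, A[2][1] + B[1][2] = 6 + -4 = 2, A[2][2] + B[2][2] = 0 + 10 = 10) = -2 (attained at k = 0)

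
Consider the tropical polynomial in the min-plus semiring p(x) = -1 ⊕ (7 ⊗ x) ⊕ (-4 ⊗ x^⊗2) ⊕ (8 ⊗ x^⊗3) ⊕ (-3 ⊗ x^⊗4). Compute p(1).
p(1) = -2

A tropical monomial a ⊗ x^⊗i evaluates to a + i · x. Evaluating each term at x = 1:
  Term 0 contributes -1 + 0 · 1 = -1
  Term 1 contributes 7 + 1 · 1 = 8
  Term 2 contributes -4 + 2 · 1 = -2
  Term 3 contributes 8 + 3 · 1 = 11
  Term 4 contributes -3 + 4 · 1 = 1
p(1) = ⊕ of these = min[-1, 8, -2, 11, 1] = -2.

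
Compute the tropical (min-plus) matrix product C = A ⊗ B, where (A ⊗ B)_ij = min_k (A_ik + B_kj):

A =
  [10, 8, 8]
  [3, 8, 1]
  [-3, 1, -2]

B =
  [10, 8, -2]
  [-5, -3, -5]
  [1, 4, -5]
A ⊗ B =
  [3, 5, 3]
  [2, 5, -4]
  [-4, -2, -7]

Apply the min-plus product entry-by-entry:
  C[0][0] = min over k of (A[0][0] + B[0][0] = 10 + 10 = 20, A[0][1] + B[1][0] = 8 + -5 = 3, A[0][2] + B[2][0] = 8 + 1 = 9) = 3 (attained at k = 1)
  C[0][1] = min over k of (A[0][0] + B[0][1] = 10 + 8 = 18, A[0][1] + B[1][1] = 8 + -3 = 5, A[0][2] + B[2][1] = 8 + 4 = 12) = 5 (attained at k = 1)
  C[0][2] = min over k of (A[0][0] + B[0][2] = 10 + -2 = 8, A[0][1] + B[1][2] = 8 + -5 = 3, A[0][2] + B[2][2] = 8 + -5 = 3) = 3 (attained at k = 1)
  C[1][0] = min over k of (A[1][0] + B[0][0] = 3 + 10 = 13, A[1][1] + B[1][0] = 8 + -5 = 3, A[1][2] + B[2][0] = 1 + 1 = 2) = 2 (attained at k = 2)
  C[1][1] = min over k of (A[1][0] + B[0][1] = 3 + 8 = 11, A[1][1] + B[1][1] = 8 + -3 = 5, A[1][2] + B[2][1] = 1 + 4 = 5) = 5 (attained at k = 1)
  C[1][2] = min over k of (A[1][0] + B[0][2] = 3 + -2 = 1, A[1][1] + B[1][2] = 8 + -5 = 3, A[1][2] + B[2][2] = 1 + -5 = -4) = -4 (attained at k = 2)
  C[2][0] = min over k of (A[2][0] + B[0][0] = -3 + 10 = 7, A[2][1] + B[1][0] = 1 + -5 = -4, A[2][2] + B[2][0] = -2 + 1 = -1) = -4 (attained at k = 1)
  C[2][1] = min over k of (A[2][0] + B[0][1] = -3 + 8 = 5, A[2][1] + B[1][1] = 1 + -3 = -2, A[2][2] + B[2][1] = -2 + 4 = 2) = -2 (attained at k = 1)
  C[2][2] = min over k of (A[2][0] + B[0][2] = -3 + -2 = -5, A[2][1] + B[1][2] = 1 + -5 = -4, A[2][2] + B[2][2] = -2 + -5 = -7) = -7 (attained at k = 2)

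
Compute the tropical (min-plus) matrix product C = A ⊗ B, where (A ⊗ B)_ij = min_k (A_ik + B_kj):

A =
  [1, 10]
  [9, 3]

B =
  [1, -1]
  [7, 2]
A ⊗ B =
  [2, 0]
  [10, 5]

Apply the min-plus product entry-by-entry:
  C[0][0] = min over k of (A[0][0] + B[0][0] = 1 + 1 = 2, A[0][1] + B[1][0] = 10 + 7 = 17) = 2 (attained at k = 0)
  C[0][1] = min over k of (A[0][0] + B[0][1] = 1 + -1 = 0, A[0][1] + B[1][1] = 10 + 2 = 12) = 0 (attained at k = 0)
  C[1][0] = min over k of (A[1][0] + B[0][0] = 9 + 1 = 10, A[1][1] + B[1][0] = 3 + 7 = 10) = 10 (attained at k = 0)
  C[1][1] = min over k of (A[1][0] + B[0][1] = 9 + -1 = 8, A[1][1] + B[1][1] = 3 + 2 = 5) = 5 (attained at k = 1)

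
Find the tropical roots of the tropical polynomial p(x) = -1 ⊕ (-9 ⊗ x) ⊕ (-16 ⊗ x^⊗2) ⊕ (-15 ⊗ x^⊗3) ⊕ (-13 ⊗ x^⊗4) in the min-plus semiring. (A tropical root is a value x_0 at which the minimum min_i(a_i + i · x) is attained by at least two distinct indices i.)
Roots: {-2, -1, 7, 8}

Each tropical root is a break point of the lower envelope of the lines y = a_i + i · x (there are 5 lines, with slopes 0, 1, ..., 4). Only the lines that attain the minimum somewhere contribute to roots; other lines are dominated. Here the surviving (envelope) indices are i = 4, i = 3, i = 2, i = 1, i = 0.
Intersections between consecutive envelope lines give the roots: for adjacent envelope indices i < j the intersection is x = (a_i − a_j) / (j − i). Reading off the sorted break points: {-2, -1, 7, 8}.
Verification: at each break x_0, at least two indices attain the minimum of min_i(a_i + i · x_0).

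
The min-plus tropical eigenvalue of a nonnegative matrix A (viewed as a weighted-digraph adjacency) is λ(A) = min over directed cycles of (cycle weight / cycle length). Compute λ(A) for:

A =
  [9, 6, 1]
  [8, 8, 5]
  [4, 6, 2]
λ(A) = 2

Enumerate directed cycles and compute their means (weight / length). Sample:
  cycle 0 → 0: weight = 9, length = 1, mean = 9/1 ≈ 9.000
  cycle 1 → 1: weight = 8, length = 1, mean = 8/1 ≈ 8.000
  cycle 2 → 2: weight = 2, length = 1, mean = 2/1 ≈ 2.000
  cycle 0 → 1 → 0: weight = 14, length = 2, mean = 14/2 ≈ 7.000
  cycle 0 → 2 → 0: weight = 5, length = 2, mean = 5/2 ≈ 2.500
  cycle 1 → 0 → 1: weight = 14, length = 2, mean = 14/2 ≈ 7.000
Minimum mean = 2.000, attained e.g. along the cycle 2 → 2 with weight 2 and length 1. So λ(A) = 2/1 = 2.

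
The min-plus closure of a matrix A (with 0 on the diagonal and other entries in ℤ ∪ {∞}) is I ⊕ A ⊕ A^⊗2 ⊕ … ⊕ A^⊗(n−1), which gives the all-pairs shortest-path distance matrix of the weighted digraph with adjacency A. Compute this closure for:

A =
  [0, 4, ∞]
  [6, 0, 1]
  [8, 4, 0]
Closure =
  [0, 4, 5]
  [6, 0, 1]
  [8, 4, 0]

This is the Floyd-Warshall all-pairs shortest-path computation. For each intermediate vertex k = 0, 1, …, 2, update dist[i][j] ← min(dist[i][j], dist[i][k] + dist[k][j]). The final matrix gives, for each (i, j), the minimum total weight of any directed path from i to j (possibly empty when i = j).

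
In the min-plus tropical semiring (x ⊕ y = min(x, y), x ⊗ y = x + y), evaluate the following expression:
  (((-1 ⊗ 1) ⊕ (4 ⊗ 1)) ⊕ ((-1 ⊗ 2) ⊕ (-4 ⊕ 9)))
(((-1 ⊗ 1) ⊕ (4 ⊗ 1)) ⊕ ((-1 ⊗ 2) ⊕ (-4 ⊕ 9))) = -4

Expand innermost to outermost. Recall ⊕ takes the minimum of its arguments and ⊗ takes their sum. Working out the expression (((-1 ⊗ 1) ⊕ (4 ⊗ 1)) ⊕ ((-1 ⊗ 2) ⊕ (-4 ⊕ 9))) gives -4.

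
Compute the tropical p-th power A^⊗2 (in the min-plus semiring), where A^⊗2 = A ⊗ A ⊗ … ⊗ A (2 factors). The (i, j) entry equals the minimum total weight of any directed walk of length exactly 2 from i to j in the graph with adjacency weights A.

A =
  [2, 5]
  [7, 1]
A^⊗2 =
  [4, 6]
  [8, 2]

Each entry (A^⊗2)_ij equals the minimum over all length-2 walks i = v_0 → v_1 → … → v_2 = j of Σ_t A[v_t][v_{t+1}]. For example, for (i, j) = (0, 1) we minimise over 2 possible intermediate vertex sequences; the minimum is 6, attained along the walk 0 → 1 → 1.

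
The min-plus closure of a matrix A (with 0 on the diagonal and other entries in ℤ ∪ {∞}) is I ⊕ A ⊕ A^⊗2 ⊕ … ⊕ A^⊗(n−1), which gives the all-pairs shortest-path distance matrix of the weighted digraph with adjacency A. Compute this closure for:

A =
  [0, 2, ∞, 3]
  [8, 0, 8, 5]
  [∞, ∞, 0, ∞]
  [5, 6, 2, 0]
Closure =
  [0, 2, 5, 3]
  [8, 0, 7, 5]
  [∞, ∞, 0, ∞]
  [5, 6, 2, 0]

This is the Floyd-Warshall all-pairs shortest-path computation. For each intermediate vertex k = 0, 1, …, 3, update dist[i][j] ← min(dist[i][j], dist[i][k] + dist[k][j]). The final matrix gives, for each (i, j), the minimum total weight of any directed path from i to j (possibly empty when i = j).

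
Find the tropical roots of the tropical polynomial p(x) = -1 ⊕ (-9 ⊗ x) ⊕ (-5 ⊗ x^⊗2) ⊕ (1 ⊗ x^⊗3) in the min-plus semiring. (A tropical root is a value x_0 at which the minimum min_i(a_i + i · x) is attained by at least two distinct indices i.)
Roots: {-6, -4, 8}

Each tropical root is a break point of the lower envelope of the lines y = a_i + i · x (there are 4 lines, with slopes 0, 1, ..., 3). Only the lines that attain the minimum somewhere contribute to roots; other lines are dominated. Here the surviving (envelope) indices are i = 3, i = 2, i = 1, i = 0.
Intersections between consecutive envelope lines give the roots: for adjacent envelope indices i < j the intersection is x = (a_i − a_j) / (j − i). Reading off the sorted break points: {-6, -4, 8}.
Verification: at each break x_0, at least two indices attain the minimum of min_i(a_i + i · x_0).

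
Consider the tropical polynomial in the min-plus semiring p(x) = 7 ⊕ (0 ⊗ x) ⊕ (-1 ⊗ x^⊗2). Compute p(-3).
p(-3) = -7

A tropical monomial a ⊗ x^⊗i evaluates to a + i · x. Evaluating each term at x = -3:
  Term 0 contributes 7 + 0 · -3 = 7
  Term 1 contributes 0 + 1 · -3 = -3
  Term 2 contributes -1 + 2 · -3 = -7
p(-3) = ⊕ of these = min[7, -3, -7] = -7.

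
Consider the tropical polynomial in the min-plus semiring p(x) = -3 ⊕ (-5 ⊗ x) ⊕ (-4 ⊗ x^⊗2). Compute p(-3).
p(-3) = -10

A tropical monomial a ⊗ x^⊗i evaluates to a + i · x. Evaluating each term at x = -3:
  Term 0 contributes -3 + 0 · -3 = -3
  Term 1 contributes -5 + 1 · -3 = -8
  Term 2 contributes -4 + 2 · -3 = -10
p(-3) = ⊕ of these = min[-3, -8, -10] = -10.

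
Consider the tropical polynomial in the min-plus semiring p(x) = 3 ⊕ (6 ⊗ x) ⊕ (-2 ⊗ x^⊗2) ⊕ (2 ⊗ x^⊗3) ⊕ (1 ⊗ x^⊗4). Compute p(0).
p(0) = -2

A tropical monomial a ⊗ x^⊗i evaluates to a + i · x. Evaluating each term at x = 0:
  Term 0 contributes 3 + 0 · 0 = 3
  Term 1 contributes 6 + 1 · 0 = 6
  Term 2 contributes -2 + 2 · 0 = -2
  Term 3 contributes 2 + 3 · 0 = 2
  Term 4 contributes 1 + 4 · 0 = 1
p(0) = ⊕ of these = min[3, 6, -2, 2, 1] = -2.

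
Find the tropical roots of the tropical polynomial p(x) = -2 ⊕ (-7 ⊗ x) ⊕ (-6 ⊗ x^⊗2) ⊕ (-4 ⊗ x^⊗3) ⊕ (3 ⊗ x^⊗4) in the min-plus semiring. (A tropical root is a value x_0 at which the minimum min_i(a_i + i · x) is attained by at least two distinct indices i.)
Roots: {-7, -2, -1, 5}

Each tropical root is a break point of the lower envelope of the lines y = a_i + i · x (there are 5 lines, with slopes 0, 1, ..., 4). Only the lines that attain the minimum somewhere contribute to roots; other lines are dominated. Here the surviving (envelope) indices are i = 4, i = 3, i = 2, i = 1, i = 0.
Intersections between consecutive envelope lines give the roots: for adjacent envelope indices i < j the intersection is x = (a_i − a_j) / (j − i). Reading off the sorted break points: {-7, -2, -1, 5}.
Verification: at each break x_0, at least two indices attain the minimum of min_i(a_i + i · x_0).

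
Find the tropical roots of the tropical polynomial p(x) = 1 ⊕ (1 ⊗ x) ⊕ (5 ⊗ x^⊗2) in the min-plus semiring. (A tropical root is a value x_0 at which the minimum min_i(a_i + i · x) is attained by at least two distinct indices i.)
Roots: {-4, 0}

Each tropical root is a break point of the lower envelope of the lines y = a_i + i · x (there are 3 lines, with slopes 0, 1, ..., 2). Only the lines that attain the minimum somewhere contribute to roots; other lines are dominated. Here the surviving (envelope) indices are i = 2, i = 1, i = 0.
Intersections between consecutive envelope lines give the roots: for adjacent envelope indices i < j the intersection is x = (a_i − a_j) / (j − i). Reading off the sorted break points: {-4, 0}.
Verification: at each break x_0, at least two indices attain the minimum of min_i(a_i + i · x_0).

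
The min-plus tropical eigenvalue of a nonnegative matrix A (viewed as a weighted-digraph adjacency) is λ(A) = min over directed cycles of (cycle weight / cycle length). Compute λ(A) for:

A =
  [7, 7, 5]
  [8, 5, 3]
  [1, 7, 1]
λ(A) = 1

Enumerate directed cycles and compute their means (weight / length). Sample:
  cycle 0 → 0: weight = 7, length = 1, mean = 7/1 ≈ 7.000
  cycle 1 → 1: weight = 5, length = 1, mean = 5/1 ≈ 5.000
  cycle 2 → 2: weight = 1, length = 1, mean = 1/1 ≈ 1.000
  cycle 0 → 1 → 0: weight = 15, length = 2, mean = 15/2 ≈ 7.500
  cycle 0 → 2 → 0: weight = 6, length = 2, mean = 6/2 ≈ 3.000
  cycle 1 → 0 → 1: weight = 15, length = 2, mean = 15/2 ≈ 7.500
Minimum mean = 1.000, attained e.g. along the cycle 2 → 2 with weight 1 and length 1. So λ(A) = 1/1 = 1.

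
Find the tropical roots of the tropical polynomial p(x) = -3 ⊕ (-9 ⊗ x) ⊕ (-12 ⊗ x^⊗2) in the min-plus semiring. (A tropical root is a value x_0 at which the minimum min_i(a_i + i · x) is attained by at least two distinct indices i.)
Roots: {3, 6}

Each tropical root is a break point of the lower envelope of the lines y = a_i + i · x (there are 3 lines, with slopes 0, 1, ..., 2). Only the lines that attain the minimum somewhere contribute to roots; other lines are dominated. Here the surviving (envelope) indices are i = 2, i = 1, i = 0.
Intersections between consecutive envelope lines give the roots: for adjacent envelope indices i < j the intersection is x = (a_i − a_j) / (j − i). Reading off the sorted break points: {3, 6}.
Verification: at each break x_0, at least two indices attain the minimum of min_i(a_i + i · x_0).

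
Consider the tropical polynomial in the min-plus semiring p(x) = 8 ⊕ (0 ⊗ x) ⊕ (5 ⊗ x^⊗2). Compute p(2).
p(2) = 2

A tropical monomial a ⊗ x^⊗i evaluates to a + i · x. Evaluating each term at x = 2:
  Term 0 contributes 8 + 0 · 2 = 8
  Term 1 contributes 0 + 1 · 2 = 2
  Term 2 contributes 5 + 2 · 2 = 9
p(2) = ⊕ of these = min[8, 2, 9] = 2.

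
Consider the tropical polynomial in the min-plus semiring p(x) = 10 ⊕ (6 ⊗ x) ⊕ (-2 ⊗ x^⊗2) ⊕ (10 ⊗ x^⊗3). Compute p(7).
p(7) = 10

A tropical monomial a ⊗ x^⊗i evaluates to a + i · x. Evaluating each term at x = 7:
  Term 0 contributes 10 + 0 · 7 = 10
  Term 1 contributes 6 + 1 · 7 = 13
  Term 2 contributes -2 + 2 · 7 = 12
  Term 3 contributes 10 + 3 · 7 = 31
p(7) = ⊕ of these = min[10, 13, 12, 31] = 10.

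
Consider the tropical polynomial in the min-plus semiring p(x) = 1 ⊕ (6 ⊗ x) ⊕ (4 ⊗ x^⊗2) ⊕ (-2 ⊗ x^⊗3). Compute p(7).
p(7) = 1

A tropical monomial a ⊗ x^⊗i evaluates to a + i · x. Evaluating each term at x = 7:
  Term 0 contributes 1 + 0 · 7 = 1
  Term 1 contributes 6 + 1 · 7 = 13
  Term 2 contributes 4 + 2 · 7 = 18
  Term 3 contributes -2 + 3 · 7 = 19
p(7) = ⊕ of these = min[1, 13, 18, 19] = 1.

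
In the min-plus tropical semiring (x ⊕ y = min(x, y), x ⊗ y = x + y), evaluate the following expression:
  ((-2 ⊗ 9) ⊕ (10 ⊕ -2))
((-2 ⊗ 9) ⊕ (10 ⊕ -2)) = -2

Expand innermost to outermost. Recall ⊕ takes the minimum of its arguments and ⊗ takes their sum. Working out the expression ((-2 ⊗ 9) ⊕ (10 ⊕ -2)) gives -2.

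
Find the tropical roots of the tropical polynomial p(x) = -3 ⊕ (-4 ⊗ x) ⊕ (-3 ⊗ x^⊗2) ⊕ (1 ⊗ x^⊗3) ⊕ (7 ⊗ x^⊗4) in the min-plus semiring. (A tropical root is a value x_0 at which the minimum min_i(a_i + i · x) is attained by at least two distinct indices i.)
Roots: {-6, -4, -1, 1}

Each tropical root is a break point of the lower envelope of the lines y = a_i + i · x (there are 5 lines, with slopes 0, 1, ..., 4). Only the lines that attain the minimum somewhere contribute to roots; other lines are dominated. Here the surviving (envelope) indices are i = 4, i = 3, i = 2, i = 1, i = 0.
Intersections between consecutive envelope lines give the roots: for adjacent envelope indices i < j the intersection is x = (a_i − a_j) / (j − i). Reading off the sorted break points: {-6, -4, -1, 1}.
Verification: at each break x_0, at least two indices attain the minimum of min_i(a_i + i · x_0).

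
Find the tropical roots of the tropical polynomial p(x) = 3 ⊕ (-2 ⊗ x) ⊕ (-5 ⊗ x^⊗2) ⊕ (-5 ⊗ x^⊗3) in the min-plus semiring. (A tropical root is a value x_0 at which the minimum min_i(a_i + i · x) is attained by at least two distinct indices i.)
Roots: {0, 3, 5}

Each tropical root is a break point of the lower envelope of the lines y = a_i + i · x (there are 4 lines, with slopes 0, 1, ..., 3). Only the lines that attain the minimum somewhere contribute to roots; other lines are dominated. Here the surviving (envelope) indices are i = 3, i = 2, i = 1, i = 0.
Intersections between consecutive envelope lines give the roots: for adjacent envelope indices i < j the intersection is x = (a_i − a_j) / (j − i). Reading off the sorted break points: {0, 3, 5}.
Verification: at each break x_0, at least two indices attain the minimum of min_i(a_i + i · x_0).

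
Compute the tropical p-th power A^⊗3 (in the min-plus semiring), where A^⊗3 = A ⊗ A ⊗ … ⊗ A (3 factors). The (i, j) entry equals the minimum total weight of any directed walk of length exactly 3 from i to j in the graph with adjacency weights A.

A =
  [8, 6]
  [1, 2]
A^⊗3 =
  [9, 10]
  [5, 6]

Each entry (A^⊗3)_ij equals the minimum over all length-3 walks i = v_0 → v_1 → … → v_3 = j of Σ_t A[v_t][v_{t+1}]. For example, for (i, j) = (0, 1) we minimise over 4 possible intermediate vertex sequences; the minimum is 10, attained along the walk 0 → 1 → 1 → 1.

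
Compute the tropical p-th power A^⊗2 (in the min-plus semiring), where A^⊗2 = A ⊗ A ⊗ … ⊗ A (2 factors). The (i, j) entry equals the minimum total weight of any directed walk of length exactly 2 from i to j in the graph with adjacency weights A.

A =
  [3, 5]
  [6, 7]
A^⊗2 =
  [6, 8]
  [9, 11]

Each entry (A^⊗2)_ij equals the minimum over all length-2 walks i = v_0 → v_1 → … → v_2 = j of Σ_t A[v_t][v_{t+1}]. For example, for (i, j) = (0, 1) we minimise over 2 possible intermediate vertex sequences; the minimum is 8, attained along the walk 0 → 0 → 1.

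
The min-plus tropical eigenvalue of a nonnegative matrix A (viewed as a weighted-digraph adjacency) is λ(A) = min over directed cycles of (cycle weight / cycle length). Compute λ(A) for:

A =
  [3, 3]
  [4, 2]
λ(A) = 2

Enumerate directed cycles and compute their means (weight / length). Sample:
  cycle 0 → 0: weight = 3, length = 1, mean = 3/1 ≈ 3.000
  cycle 1 → 1: weight = 2, length = 1, mean = 2/1 ≈ 2.000
  cycle 0 → 1 → 0: weight = 7, length = 2, mean = 7/2 ≈ 3.500
  cycle 1 → 0 → 1: weight = 7, length = 2, mean = 7/2 ≈ 3.500
Minimum mean = 2.000, attained e.g. along the cycle 1 → 1 with weight 2 and length 1. So λ(A) = 2/1 = 2.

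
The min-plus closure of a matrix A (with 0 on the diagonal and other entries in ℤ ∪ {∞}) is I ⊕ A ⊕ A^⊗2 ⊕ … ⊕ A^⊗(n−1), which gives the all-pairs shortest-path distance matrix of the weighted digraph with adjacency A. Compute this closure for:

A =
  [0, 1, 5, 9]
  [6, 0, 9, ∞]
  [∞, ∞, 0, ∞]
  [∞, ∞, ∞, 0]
Closure =
  [0, 1, 5, 9]
  [6, 0, 9, 15]
  [∞, ∞, 0, ∞]
  [∞, ∞, ∞, 0]

This is the Floyd-Warshall all-pairs shortest-path computation. For each intermediate vertex k = 0, 1, …, 3, update dist[i][j] ← min(dist[i][j], dist[i][k] + dist[k][j]). The final matrix gives, for each (i, j), the minimum total weight of any directed path from i to j (possibly empty when i = j).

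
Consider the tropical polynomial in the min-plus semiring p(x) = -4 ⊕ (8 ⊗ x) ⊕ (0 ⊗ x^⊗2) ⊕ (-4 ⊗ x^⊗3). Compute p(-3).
p(-3) = -13

A tropical monomial a ⊗ x^⊗i evaluates to a + i · x. Evaluating each term at x = -3:
  Term 0 contributes -4 + 0 · -3 = -4
  Term 1 contributes 8 + 1 · -3 = 5
  Term 2 contributes 0 + 2 · -3 = -6
  Term 3 contributes -4 + 3 · -3 = -13
p(-3) = ⊕ of these = min[-4, 5, -6, -13] = -13.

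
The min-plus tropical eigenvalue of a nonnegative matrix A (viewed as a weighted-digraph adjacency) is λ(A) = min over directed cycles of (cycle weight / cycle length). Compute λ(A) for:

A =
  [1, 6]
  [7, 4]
λ(A) = 1

Enumerate directed cycles and compute their means (weight / length). Sample:
  cycle 0 → 0: weight = 1, length = 1, mean = 1/1 ≈ 1.000
  cycle 1 → 1: weight = 4, length = 1, mean = 4/1 ≈ 4.000
  cycle 0 → 1 → 0: weight = 13, length = 2, mean = 13/2 ≈ 6.500
  cycle 1 → 0 → 1: weight = 13, length = 2, mean = 13/2 ≈ 6.500
Minimum mean = 1.000, attained e.g. along the cycle 0 → 0 with weight 1 and length 1. So λ(A) = 1/1 = 1.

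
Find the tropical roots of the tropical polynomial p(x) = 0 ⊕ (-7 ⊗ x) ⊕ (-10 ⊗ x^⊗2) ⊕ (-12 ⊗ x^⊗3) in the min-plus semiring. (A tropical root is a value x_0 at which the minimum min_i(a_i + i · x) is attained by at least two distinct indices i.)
Roots: {2, 3, 7}

Each tropical root is a break point of the lower envelope of the lines y = a_i + i · x (there are 4 lines, with slopes 0, 1, ..., 3). Only the lines that attain the minimum somewhere contribute to roots; other lines are dominated. Here the surviving (envelope) indices are i = 3, i = 2, i = 1, i = 0.
Intersections between consecutive envelope lines give the roots: for adjacent envelope indices i < j the intersection is x = (a_i − a_j) / (j − i). Reading off the sorted break points: {2, 3, 7}.
Verification: at each break x_0, at least two indices attain the minimum of min_i(a_i + i · x_0).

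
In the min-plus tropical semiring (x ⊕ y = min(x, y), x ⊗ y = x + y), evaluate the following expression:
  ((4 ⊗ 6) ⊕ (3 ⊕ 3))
((4 ⊗ 6) ⊕ (3 ⊕ 3)) = 3

Expand innermost to outermost. Recall ⊕ takes the minimum of its arguments and ⊗ takes their sum. Working out the expression ((4 ⊗ 6) ⊕ (3 ⊕ 3)) gives 3.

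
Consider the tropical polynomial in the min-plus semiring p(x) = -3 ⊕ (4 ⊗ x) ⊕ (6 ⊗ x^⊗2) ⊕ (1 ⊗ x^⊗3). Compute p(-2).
p(-2) = -5

A tropical monomial a ⊗ x^⊗i evaluates to a + i · x. Evaluating each term at x = -2:
  Term 0 contributes -3 + 0 · -2 = -3
  Term 1 contributes 4 + 1 · -2 = 2
  Term 2 contributes 6 + 2 · -2 = 2
  Term 3 contributes 1 + 3 · -2 = -5
p(-2) = ⊕ of these = min[-3, 2, 2, -5] = -5.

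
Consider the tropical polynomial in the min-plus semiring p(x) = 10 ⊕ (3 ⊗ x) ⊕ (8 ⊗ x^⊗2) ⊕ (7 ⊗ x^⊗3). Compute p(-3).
p(-3) = -2

A tropical monomial a ⊗ x^⊗i evaluates to a + i · x. Evaluating each term at x = -3:
  Term 0 contributes 10 + 0 · -3 = 10
  Term 1 contributes 3 + 1 · -3 = 0
  Term 2 contributes 8 + 2 · -3 = 2
  Term 3 contributes 7 + 3 · -3 = -2
p(-3) = ⊕ of these = min[10, 0, 2, -2] = -2.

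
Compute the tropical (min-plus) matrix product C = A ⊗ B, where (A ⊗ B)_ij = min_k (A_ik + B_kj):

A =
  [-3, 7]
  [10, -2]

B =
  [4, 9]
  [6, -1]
A ⊗ B =
  [1, 6]
  [4, -3]

Apply the min-plus product entry-by-entry:
  C[0][0] = min over k of (A[0][0] + B[0][0] = -3 + 4 = 1, A[0][1] + B[1][0] = 7 + 6 = 13) = 1 (attained at k = 0)
  C[0][1] = min over k of (A[0][0] + B[0][1] = -3 + 9 = 6, A[0][1] + B[1][1] = 7 + -1 = 6) = 6 (attained at k = 0)
  C[1][0] = min over k of (A[1][0] + B[0][0] = 10 + 4 = 14, A[1][1] + B[1][0] = -2 + 6 = 4) = 4 (attained at k = 1)
  C[1][1] = min over k of (A[1][0] + B[0][1] = 10 + 9 = 19, A[1][1] + B[1][1] = -2 + -1 = -3) = -3 (attained at k = 1)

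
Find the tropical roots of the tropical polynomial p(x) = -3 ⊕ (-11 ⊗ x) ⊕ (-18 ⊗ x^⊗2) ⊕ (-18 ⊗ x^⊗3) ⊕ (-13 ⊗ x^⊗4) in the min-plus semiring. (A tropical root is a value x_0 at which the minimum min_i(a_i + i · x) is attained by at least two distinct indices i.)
Roots: {-5, 0, 7, 8}

Each tropical root is a break point of the lower envelope of the lines y = a_i + i · x (there are 5 lines, with slopes 0, 1, ..., 4). Only the lines that attain the minimum somewhere contribute to roots; other lines are dominated. Here the surviving (envelope) indices are i = 4, i = 3, i = 2, i = 1, i = 0.
Intersections between consecutive envelope lines give the roots: for adjacent envelope indices i < j the intersection is x = (a_i − a_j) / (j − i). Reading off the sorted break points: {-5, 0, 7, 8}.
Verification: at each break x_0, at least two indices attain the minimum of min_i(a_i + i · x_0).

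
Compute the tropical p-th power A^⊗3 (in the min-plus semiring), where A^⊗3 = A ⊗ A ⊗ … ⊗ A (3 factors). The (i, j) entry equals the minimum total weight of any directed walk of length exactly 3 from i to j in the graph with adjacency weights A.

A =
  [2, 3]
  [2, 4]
A^⊗3 =
  [6, 7]
  [6, 7]

Each entry (A^⊗3)_ij equals the minimum over all length-3 walks i = v_0 → v_1 → … → v_3 = j of Σ_t A[v_t][v_{t+1}]. For example, for (i, j) = (0, 1) we minimise over 4 possible intermediate vertex sequences; the minimum is 7, attained along the walk 0 → 0 → 0 → 1.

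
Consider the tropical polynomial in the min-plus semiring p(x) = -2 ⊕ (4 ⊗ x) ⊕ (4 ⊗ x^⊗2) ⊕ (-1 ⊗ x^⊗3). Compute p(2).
p(2) = -2

A tropical monomial a ⊗ x^⊗i evaluates to a + i · x. Evaluating each term at x = 2:
  Term 0 contributes -2 + 0 · 2 = -2
  Term 1 contributes 4 + 1 · 2 = 6
  Term 2 contributes 4 + 2 · 2 = 8
  Term 3 contributes -1 + 3 · 2 = 5
p(2) = ⊕ of these = min[-2, 6, 8, 5] = -2.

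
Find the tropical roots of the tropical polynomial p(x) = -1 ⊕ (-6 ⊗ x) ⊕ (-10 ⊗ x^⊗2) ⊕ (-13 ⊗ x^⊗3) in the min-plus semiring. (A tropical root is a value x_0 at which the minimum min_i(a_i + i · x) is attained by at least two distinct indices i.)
Roots: {3, 4, 5}

Each tropical root is a break point of the lower envelope of the lines y = a_i + i · x (there are 4 lines, with slopes 0, 1, ..., 3). Only the lines that attain the minimum somewhere contribute to roots; other lines are dominated. Here the surviving (envelope) indices are i = 3, i = 2, i = 1, i = 0.
Intersections between consecutive envelope lines give the roots: for adjacent envelope indices i < j the intersection is x = (a_i − a_j) / (j − i). Reading off the sorted break points: {3, 4, 5}.
Verification: at each break x_0, at least two indices attain the minimum of min_i(a_i + i · x_0).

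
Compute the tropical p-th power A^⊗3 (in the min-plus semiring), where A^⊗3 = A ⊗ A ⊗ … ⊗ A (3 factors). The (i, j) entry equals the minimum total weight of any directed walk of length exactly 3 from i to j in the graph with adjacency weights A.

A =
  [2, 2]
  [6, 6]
A^⊗3 =
  [6, 6]
  [10, 10]

Each entry (A^⊗3)_ij equals the minimum over all length-3 walks i = v_0 → v_1 → … → v_3 = j of Σ_t A[v_t][v_{t+1}]. For example, for (i, j) = (0, 1) we minimise over 4 possible intermediate vertex sequences; the minimum is 6, attained along the walk 0 → 0 → 0 → 1.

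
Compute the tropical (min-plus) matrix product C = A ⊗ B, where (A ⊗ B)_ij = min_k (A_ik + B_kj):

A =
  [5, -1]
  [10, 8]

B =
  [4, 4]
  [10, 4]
A ⊗ B =
  [9, 3]
  [14, 12]

Apply the min-plus product entry-by-entry:
  C[0][0] = min over k of (A[0][0] + B[0][0] = 5 + 4 = 9, A[0][1] + B[1][0] = -1 + 10 = 9) = 9 (attained at k = 0)
  C[0][1] = min over k of (A[0][0] + B[0][1] = 5 + 4 = 9, A[0][1] + B[1][1] = -1 + 4 = 3) = 3 (attained at k = 1)
  C[1][0] = min over k of (A[1][0] + B[0][0] = 10 + 4 = 14, A[1][1] + B[1][0] = 8 + 10 = 18) = 14 (attained at k = 0)
  C[1][1] = min over k of (A[1][0] + B[0][1] = 10 + 4 = 14, A[1][1] + B[1][1] = 8 + 4 = 12) = 12 (attained at k = 1)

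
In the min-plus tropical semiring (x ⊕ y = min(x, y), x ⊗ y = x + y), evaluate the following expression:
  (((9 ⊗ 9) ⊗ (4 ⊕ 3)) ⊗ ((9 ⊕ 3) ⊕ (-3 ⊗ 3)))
(((9 ⊗ 9) ⊗ (4 ⊕ 3)) ⊗ ((9 ⊕ 3) ⊕ (-3 ⊗ 3))) = 21

Expand innermost to outermost. Recall ⊕ takes the minimum of its arguments and ⊗ takes their sum. Working out the expression (((9 ⊗ 9) ⊗ (4 ⊕ 3)) ⊗ ((9 ⊕ 3) ⊕ (-3 ⊗ 3))) gives 21.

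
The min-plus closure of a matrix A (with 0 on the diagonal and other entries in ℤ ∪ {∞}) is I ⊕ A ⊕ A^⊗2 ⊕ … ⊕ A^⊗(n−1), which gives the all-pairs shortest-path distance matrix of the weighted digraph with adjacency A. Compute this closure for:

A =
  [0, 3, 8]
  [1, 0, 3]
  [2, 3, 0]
Closure =
  [0, 3, 6]
  [1, 0, 3]
  [2, 3, 0]

This is the Floyd-Warshall all-pairs shortest-path computation. For each intermediate vertex k = 0, 1, …, 2, update dist[i][j] ← min(dist[i][j], dist[i][k] + dist[k][j]). The final matrix gives, for each (i, j), the minimum total weight of any directed path from i to j (possibly empty when i = j).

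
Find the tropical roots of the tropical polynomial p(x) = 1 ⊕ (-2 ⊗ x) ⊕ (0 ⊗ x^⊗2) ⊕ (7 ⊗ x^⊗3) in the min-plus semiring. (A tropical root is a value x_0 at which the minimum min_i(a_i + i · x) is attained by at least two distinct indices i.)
Roots: {-7, -2, 3}

Each tropical root is a break point of the lower envelope of the lines y = a_i + i · x (there are 4 lines, with slopes 0, 1, ..., 3). Only the lines that attain the minimum somewhere contribute to roots; other lines are dominated. Here the surviving (envelope) indices are i = 3, i = 2, i = 1, i = 0.
Intersections between consecutive envelope lines give the roots: for adjacent envelope indices i < j the intersection is x = (a_i − a_j) / (j − i). Reading off the sorted break points: {-7, -2, 3}.
Verification: at each break x_0, at least two indices attain the minimum of min_i(a_i + i · x_0).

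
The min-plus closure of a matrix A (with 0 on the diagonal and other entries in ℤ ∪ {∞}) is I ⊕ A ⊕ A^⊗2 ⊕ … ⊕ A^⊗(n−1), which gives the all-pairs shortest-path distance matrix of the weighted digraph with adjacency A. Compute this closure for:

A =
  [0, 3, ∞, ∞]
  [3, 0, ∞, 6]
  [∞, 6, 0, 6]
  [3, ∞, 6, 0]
Closure =
  [0, 3, 15, 9]
  [3, 0, 12, 6]
  [9, 6, 0, 6]
  [3, 6, 6, 0]

This is the Floyd-Warshall all-pairs shortest-path computation. For each intermediate vertex k = 0, 1, …, 3, update dist[i][j] ← min(dist[i][j], dist[i][k] + dist[k][j]). The final matrix gives, for each (i, j), the minimum total weight of any directed path from i to j (possibly empty when i = j).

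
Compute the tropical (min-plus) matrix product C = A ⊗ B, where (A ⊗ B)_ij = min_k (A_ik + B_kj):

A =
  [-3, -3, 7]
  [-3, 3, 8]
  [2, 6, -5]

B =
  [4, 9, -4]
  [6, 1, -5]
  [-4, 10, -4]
A ⊗ B =
  [1, -2, -8]
  [1, 4, -7]
  [-9, 5, -9]

Apply the min-plus product entry-by-entry:
  C[0][0] = min over k of (A[0][0] + B[0][0] = -3 + 4 = 1, A[0][1] + B[1][0] = -3 + 6 = 3, A[0][2] + B[2][0] = 7 + -4 = 3) = 1 (attained at k = 0)
  C[0][1] = min over k of (A[0][0] + B[0][1] = -3 + 9 = 6, A[0][1] + B[1][1] = -3 + 1 = -2, A[0][2] + B[2][1] = 7 + 10 = 17) = -2 (attained at k = 1)
  C[0][2] = min over k of (A[0][0] + B[0][2] = -3 + -4 = -7, A[0][1] + B[1][2] = -3 + -5 = -8, A[0][2] + B[2][2] = 7 + -4 = 3) = -8 (attained at k = 1)
  C[1][0] = min over k of (A[1][0] + B[0][0] = -3 + 4 = 1, A[1][1] + B[1][0] = 3 + 6 = 9, A[1][2] + B[2][0] = 8 + -4 = 4) = 1 (attained at k = 0)
  C[1][1] = min over k of (A[1][0] + B[0][1] = -3 + 9 = 6, A[1][1] + B[1][1] = 3 + 1 = 4, A[1][2] + B[2][1] = 8 + 10 = 18) = 4 (attained at k = 1)
  C[1][2] = min over k of (A[1][0] + B[0][2] = -3 + -4 = -7, A[1][1] + B[1][2] = 3 + -5 = -2, A[1][2] + B[2][2] = 8 + -4 = 4) = -7 (attained at k = 0)
  C[2][0] = min over k of (A[2][0] + B[0][0] = 2 + 4 = 6, A[2][1] + B[1][0] = 6 + 6 = 12, A[2][2] + B[2][0] = -5 + -4 = -9) = -9 (attained at k = 2)
  C[2][1] = min over k of (A[2][0] + B[0][1] = 2 + 9 = 11, A[2][1] + B[1][1] = 6 + 1 = 7, A[2][2] + B[2][1] = -5 + 10 = 5) = 5 (attained at k = 2)
  C[2][2] = min over k of (A[2][0] + B[0][2] = 2 + -4 = -2, A[2][1] + B[1][2] = 6 + -5 = 1, A[2][2] + B[2][2] = -5 + -4 = -9) = -9 (attained at k = 2)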